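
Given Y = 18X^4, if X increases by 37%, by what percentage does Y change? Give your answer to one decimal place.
252.3%

For Y = 18X^4:
If X → X(1 + 0.37)
Then Y → Y · (1 + 0.37)^4
     ≈ Y · 3.5228

Percentage change = ((1 + 0.37)^4 − 1) × 100% ≈ 252.3%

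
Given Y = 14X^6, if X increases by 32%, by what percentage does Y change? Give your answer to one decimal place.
429.0%

For Y = 14X^6:
If X → X(1 + 0.32)
Then Y → Y · (1 + 0.32)^6
     ≈ Y · 5.2899

Percentage change = ((1 + 0.32)^6 − 1) × 100% ≈ 429.0%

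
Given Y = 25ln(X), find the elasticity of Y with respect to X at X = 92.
Elasticity = 1/ln(92) ≈ 0.2212

Elasticity = (dY/dX) · (X/Y)

dY/dX = 25/X
At X = 92: dY/dX = 25/92, Y = 25·ln(92)

Elasticity = (25/92) · (92 / (25·ln(92))) = 1/ln(92) ≈ 0.2212

Interpretation: for a small percentage change in X, the percentage change in Y is approximately 0.22 times as large.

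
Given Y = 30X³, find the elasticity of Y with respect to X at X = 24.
Elasticity = 3

Elasticity = (dY/dX) · (X/Y)

dY/dX = 90·X²
At X = 24: dY/dX = 51840, Y = 414720

Elasticity = 51840 · (24 / 414720) = 3

Interpretation: for a small percentage change in X, the percentage change in Y is approximately 3.00 times as large.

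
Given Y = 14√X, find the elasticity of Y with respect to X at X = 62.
Elasticity = 1/2

Elasticity = (dY/dX) · (X/Y)

dY/dX = 7/√X
At X = 62: dY/dX = 7·√62/62, Y = 14·√62

Elasticity = (7·√62/62) · (62 / (14·√62)) = 1/2

Interpretation: for a small percentage change in X, the percentage change in Y is approximately 0.50 times as large.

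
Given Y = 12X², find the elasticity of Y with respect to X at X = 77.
Elasticity = 2

Elasticity = (dY/dX) · (X/Y)

dY/dX = 24·X
At X = 77: dY/dX = 1848, Y = 71148

Elasticity = 1848 · (77 / 71148) = 2

Interpretation: for a small percentage change in X, the percentage change in Y is approximately 2.00 times as large.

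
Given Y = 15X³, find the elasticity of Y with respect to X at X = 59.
Elasticity = 3

Elasticity = (dY/dX) · (X/Y)

dY/dX = 45·X²
At X = 59: dY/dX = 156645, Y = 3080685

Elasticity = 156645 · (59 / 3080685) = 3

Interpretation: for a small percentage change in X, the percentage change in Y is approximately 3.00 times as large.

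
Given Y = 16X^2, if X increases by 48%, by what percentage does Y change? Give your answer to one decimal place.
119.0%

For Y = 16X^2:
If X → X(1 + 0.48)
Then Y → Y · (1 + 0.48)^2
     = Y · 2.1904

Percentage change = ((1 + 0.48)^2 − 1) × 100% ≈ 119.0%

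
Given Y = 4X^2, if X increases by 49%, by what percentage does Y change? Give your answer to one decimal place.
122.0%

For Y = 4X^2:
If X → X(1 + 0.49)
Then Y → Y · (1 + 0.49)^2
     = Y · 2.2201

Percentage change = ((1 + 0.49)^2 − 1) × 100% ≈ 122.0%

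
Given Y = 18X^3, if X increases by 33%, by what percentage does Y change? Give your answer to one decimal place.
135.3%

For Y = 18X^3:
If X → X(1 + 0.33)
Then Y → Y · (1 + 0.33)^3
     ≈ Y · 2.3526

Percentage change = ((1 + 0.33)^3 − 1) × 100% ≈ 135.3%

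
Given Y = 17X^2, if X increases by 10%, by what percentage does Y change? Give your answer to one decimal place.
21.0%

For Y = 17X^2:
If X → X(1 + 0.1)
Then Y → Y · (1 + 0.1)^2
     = Y · 1.2100

Percentage change = ((1 + 0.1)^2 − 1) × 100% = 21.0%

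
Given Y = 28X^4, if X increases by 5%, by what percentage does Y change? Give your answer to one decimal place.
21.6%

For Y = 28X^4:
If X → X(1 + 0.05)
Then Y → Y · (1 + 0.05)^4
     ≈ Y · 1.2155

Percentage change = ((1 + 0.05)^4 − 1) × 100% ≈ 21.6%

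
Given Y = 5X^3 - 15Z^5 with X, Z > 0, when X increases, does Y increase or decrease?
Y increases

Taking the partial derivative:
∂Y/∂X = 15X^2

∂Y/∂X = 15X^2 > 0 (assuming positive values)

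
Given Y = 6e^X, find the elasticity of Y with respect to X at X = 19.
Elasticity = 19

Elasticity = (dY/dX) · (X/Y)

dY/dX = 6·e^X
At X = 19: dY/dX = 6·e^19, Y = 6·e^19

Elasticity = (6·e^19) · (19 / (6·e^19)) = 19

Interpretation: for a small percentage change in X, the percentage change in Y is approximately 19.00 times as large.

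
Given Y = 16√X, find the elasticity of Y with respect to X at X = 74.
Elasticity = 1/2

Elasticity = (dY/dX) · (X/Y)

dY/dX = 8/√X
At X = 74: dY/dX = 4·√74/37, Y = 16·√74

Elasticity = (4·√74/37) · (74 / (16·√74)) = 1/2

Interpretation: for a small percentage change in X, the percentage change in Y is approximately 0.50 times as large.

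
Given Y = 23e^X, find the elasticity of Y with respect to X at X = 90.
Elasticity = 90

Elasticity = (dY/dX) · (X/Y)

dY/dX = 23·e^X
At X = 90: dY/dX = 23·e^90, Y = 23·e^90

Elasticity = (23·e^90) · (90 / (23·e^90)) = 90

Interpretation: for a small percentage change in X, the percentage change in Y is approximately 90.00 times as large.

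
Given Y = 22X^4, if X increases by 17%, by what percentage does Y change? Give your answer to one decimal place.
87.4%

For Y = 22X^4:
If X → X(1 + 0.17)
Then Y → Y · (1 + 0.17)^4
     ≈ Y · 1.8739

Percentage change = ((1 + 0.17)^4 − 1) × 100% ≈ 87.4%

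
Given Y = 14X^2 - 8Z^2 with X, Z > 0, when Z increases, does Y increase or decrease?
Y decreases

Taking the partial derivative:
∂Y/∂Z = -16Z

∂Y/∂Z = -16Z < 0 (assuming positive values)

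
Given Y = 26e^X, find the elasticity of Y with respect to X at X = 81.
Elasticity = 81

Elasticity = (dY/dX) · (X/Y)

dY/dX = 26·e^X
At X = 81: dY/dX = 26·e^81, Y = 26·e^81

Elasticity = (26·e^81) · (81 / (26·e^81)) = 81

Interpretation: for a small percentage change in X, the percentage change in Y is approximately 81.00 times as large.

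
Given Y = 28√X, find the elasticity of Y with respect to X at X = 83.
Elasticity = 1/2

Elasticity = (dY/dX) · (X/Y)

dY/dX = 14/√X
At X = 83: dY/dX = 14·√83/83, Y = 28·√83

Elasticity = (14·√83/83) · (83 / (28·√83)) = 1/2

Interpretation: for a small percentage change in X, the percentage change in Y is approximately 0.50 times as large.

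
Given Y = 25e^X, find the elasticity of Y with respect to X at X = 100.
Elasticity = 100

Elasticity = (dY/dX) · (X/Y)

dY/dX = 25·e^X
At X = 100: dY/dX = 25·e^100, Y = 25·e^100

Elasticity = (25·e^100) · (100 / (25·e^100)) = 100

Interpretation: for a small percentage change in X, the percentage change in Y is approximately 100.00 times as large.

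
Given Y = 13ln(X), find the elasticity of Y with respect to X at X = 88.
Elasticity = 1/ln(88) ≈ 0.2233

Elasticity = (dY/dX) · (X/Y)

dY/dX = 13/X
At X = 88: dY/dX = 13/88, Y = 13·ln(88)

Elasticity = (13/88) · (88 / (13·ln(88))) = 1/ln(88) ≈ 0.2233

Interpretation: for a small percentage change in X, the percentage change in Y is approximately 0.22 times as large.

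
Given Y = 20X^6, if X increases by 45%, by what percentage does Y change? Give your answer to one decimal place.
829.4%

For Y = 20X^6:
If X → X(1 + 0.45)
Then Y → Y · (1 + 0.45)^6
     ≈ Y · 9.2941

Percentage change = ((1 + 0.45)^6 − 1) × 100% ≈ 829.4%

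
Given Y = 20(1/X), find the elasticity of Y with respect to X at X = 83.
Elasticity = -1

Elasticity = (dY/dX) · (X/Y)

dY/dX = -20/X²
At X = 83: dY/dX = -20/6889, Y = 20/83

Elasticity = (-20/6889) · (83 / (20/83)) = -1

Interpretation: for a small percentage change in X, the percentage change in Y is approximately -1.00 times as large.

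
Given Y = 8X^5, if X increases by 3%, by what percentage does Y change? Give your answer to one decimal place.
15.9%

For Y = 8X^5:
If X → X(1 + 0.03)
Then Y → Y · (1 + 0.03)^5
     ≈ Y · 1.1593

Percentage change = ((1 + 0.03)^5 − 1) × 100% ≈ 15.9%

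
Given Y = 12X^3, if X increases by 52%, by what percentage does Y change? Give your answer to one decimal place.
251.2%

For Y = 12X^3:
If X → X(1 + 0.52)
Then Y → Y · (1 + 0.52)^3
     ≈ Y · 3.5118

Percentage change = ((1 + 0.52)^3 − 1) × 100% ≈ 251.2%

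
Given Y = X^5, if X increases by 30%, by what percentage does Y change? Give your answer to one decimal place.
271.3%

For Y = X^5:
If X → X(1 + 0.3)
Then Y → Y · (1 + 0.3)^5
     ≈ Y · 3.7129

Percentage change = ((1 + 0.3)^5 − 1) × 100% ≈ 271.3%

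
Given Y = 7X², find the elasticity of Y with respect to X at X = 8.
Elasticity = 2

Elasticity = (dY/dX) · (X/Y)

dY/dX = 14·X
At X = 8: dY/dX = 112, Y = 448

Elasticity = 112 · (8 / 448) = 2

Interpretation: for a small percentage change in X, the percentage change in Y is approximately 2.00 times as large.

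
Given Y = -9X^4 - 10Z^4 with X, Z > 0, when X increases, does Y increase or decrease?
Y decreases

Taking the partial derivative:
∂Y/∂X = -36X^3

∂Y/∂X = -36X^3 < 0 (assuming positive values)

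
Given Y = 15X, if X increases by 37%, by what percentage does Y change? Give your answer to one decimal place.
37.0%

For Y = 15X:
If X → X(1 + 0.37)
Then Y → Y · (1 + 0.37)^1
     = Y · 1.3700

Percentage change = ((1 + 0.37)^1 − 1) × 100% = 37.0%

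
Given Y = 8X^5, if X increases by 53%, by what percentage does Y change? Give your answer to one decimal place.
738.4%

For Y = 8X^5:
If X → X(1 + 0.53)
Then Y → Y · (1 + 0.53)^5
     ≈ Y · 8.3841

Percentage change = ((1 + 0.53)^5 − 1) × 100% ≈ 738.4%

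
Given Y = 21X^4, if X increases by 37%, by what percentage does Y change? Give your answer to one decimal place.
252.3%

For Y = 21X^4:
If X → X(1 + 0.37)
Then Y → Y · (1 + 0.37)^4
     ≈ Y · 3.5228

Percentage change = ((1 + 0.37)^4 − 1) × 100% ≈ 252.3%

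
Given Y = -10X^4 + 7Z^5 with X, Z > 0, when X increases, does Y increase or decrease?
Y decreases

Taking the partial derivative:
∂Y/∂X = -40X^3

∂Y/∂X = -40X^3 < 0 (assuming positive values)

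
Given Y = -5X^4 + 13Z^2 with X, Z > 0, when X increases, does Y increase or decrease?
Y decreases

Taking the partial derivative:
∂Y/∂X = -20X^3

∂Y/∂X = -20X^3 < 0 (assuming positive values)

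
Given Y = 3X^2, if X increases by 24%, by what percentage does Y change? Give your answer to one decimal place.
53.8%

For Y = 3X^2:
If X → X(1 + 0.24)
Then Y → Y · (1 + 0.24)^2
     = Y · 1.5376

Percentage change = ((1 + 0.24)^2 − 1) × 100% ≈ 53.8%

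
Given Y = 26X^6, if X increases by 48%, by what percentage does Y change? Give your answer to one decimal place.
950.9%

For Y = 26X^6:
If X → X(1 + 0.48)
Then Y → Y · (1 + 0.48)^6
     ≈ Y · 10.5092

Percentage change = ((1 + 0.48)^6 − 1) × 100% ≈ 950.9%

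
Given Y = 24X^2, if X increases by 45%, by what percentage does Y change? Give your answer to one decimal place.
110.3%

For Y = 24X^2:
If X → X(1 + 0.45)
Then Y → Y · (1 + 0.45)^2
     = Y · 2.1025

Percentage change = ((1 + 0.45)^2 − 1) × 100% ≈ 110.3%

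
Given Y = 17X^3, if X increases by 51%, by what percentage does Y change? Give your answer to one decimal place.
244.3%

For Y = 17X^3:
If X → X(1 + 0.51)
Then Y → Y · (1 + 0.51)^3
     ≈ Y · 3.4430

Percentage change = ((1 + 0.51)^3 − 1) × 100% ≈ 244.3%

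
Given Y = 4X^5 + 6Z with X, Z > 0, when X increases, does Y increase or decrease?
Y increases

Taking the partial derivative:
∂Y/∂X = 20X^4

∂Y/∂X = 20X^4 > 0 (assuming positive values)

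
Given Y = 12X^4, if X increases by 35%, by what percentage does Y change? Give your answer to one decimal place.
232.2%

For Y = 12X^4:
If X → X(1 + 0.35)
Then Y → Y · (1 + 0.35)^4
     ≈ Y · 3.3215

Percentage change = ((1 + 0.35)^4 − 1) × 100% ≈ 232.2%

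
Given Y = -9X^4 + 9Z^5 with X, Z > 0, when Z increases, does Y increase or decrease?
Y increases

Taking the partial derivative:
∂Y/∂Z = 45Z^4

∂Y/∂Z = 45Z^4 > 0 (assuming positive values)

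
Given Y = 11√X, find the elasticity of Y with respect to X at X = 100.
Elasticity = 1/2

Elasticity = (dY/dX) · (X/Y)

dY/dX = 11/(2·√X)
At X = 100: dY/dX = 11/20, Y = 110

Elasticity = (11/20) · (100 / 110) = 1/2

Interpretation: for a small percentage change in X, the percentage change in Y is approximately 0.50 times as large.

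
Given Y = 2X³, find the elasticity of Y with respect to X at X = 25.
Elasticity = 3

Elasticity = (dY/dX) · (X/Y)

dY/dX = 6·X²
At X = 25: dY/dX = 3750, Y = 31250

Elasticity = 3750 · (25 / 31250) = 3

Interpretation: for a small percentage change in X, the percentage change in Y is approximately 3.00 times as large.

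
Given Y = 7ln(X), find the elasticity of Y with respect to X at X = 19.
Elasticity = 1/ln(19) ≈ 0.3396

Elasticity = (dY/dX) · (X/Y)

dY/dX = 7/X
At X = 19: dY/dX = 7/19, Y = 7·ln(19)

Elasticity = (7/19) · (19 / (7·ln(19))) = 1/ln(19) ≈ 0.3396

Interpretation: for a small percentage change in X, the percentage change in Y is approximately 0.34 times as large.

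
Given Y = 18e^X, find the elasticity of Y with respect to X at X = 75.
Elasticity = 75

Elasticity = (dY/dX) · (X/Y)

dY/dX = 18·e^X
At X = 75: dY/dX = 18·e^75, Y = 18·e^75

Elasticity = (18·e^75) · (75 / (18·e^75)) = 75

Interpretation: for a small percentage change in X, the percentage change in Y is approximately 75.00 times as large.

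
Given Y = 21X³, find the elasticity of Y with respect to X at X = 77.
Elasticity = 3

Elasticity = (dY/dX) · (X/Y)

dY/dX = 63·X²
At X = 77: dY/dX = 373527, Y = 9587193

Elasticity = 373527 · (77 / 9587193) = 3

Interpretation: for a small percentage change in X, the percentage change in Y is approximately 3.00 times as large.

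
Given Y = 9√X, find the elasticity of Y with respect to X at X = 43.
Elasticity = 1/2

Elasticity = (dY/dX) · (X/Y)

dY/dX = 9/(2·√X)
At X = 43: dY/dX = 9·√43/86, Y = 9·√43

Elasticity = (9·√43/86) · (43 / (9·√43)) = 1/2

Interpretation: for a small percentage change in X, the percentage change in Y is approximately 0.50 times as large.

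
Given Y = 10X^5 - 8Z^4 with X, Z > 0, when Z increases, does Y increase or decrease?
Y decreases

Taking the partial derivative:
∂Y/∂Z = -32Z^3

∂Y/∂Z = -32Z^3 < 0 (assuming positive values)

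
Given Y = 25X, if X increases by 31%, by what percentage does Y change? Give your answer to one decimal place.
31.0%

For Y = 25X:
If X → X(1 + 0.31)
Then Y → Y · (1 + 0.31)^1
     = Y · 1.3100

Percentage change = ((1 + 0.31)^1 − 1) × 100% = 31.0%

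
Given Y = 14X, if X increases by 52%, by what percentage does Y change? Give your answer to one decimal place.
52.0%

For Y = 14X:
If X → X(1 + 0.52)
Then Y → Y · (1 + 0.52)^1
     = Y · 1.5200

Percentage change = ((1 + 0.52)^1 − 1) × 100% = 52.0%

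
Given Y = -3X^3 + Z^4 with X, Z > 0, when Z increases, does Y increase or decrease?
Y increases

Taking the partial derivative:
∂Y/∂Z = 4Z^3

∂Y/∂Z = 4Z^3 > 0 (assuming positive values)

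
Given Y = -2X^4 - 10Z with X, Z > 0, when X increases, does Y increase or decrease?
Y decreases

Taking the partial derivative:
∂Y/∂X = -8X^3

∂Y/∂X = -8X^3 < 0 (assuming positive values)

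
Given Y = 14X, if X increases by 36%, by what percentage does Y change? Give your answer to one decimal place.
36.0%

For Y = 14X:
If X → X(1 + 0.36)
Then Y → Y · (1 + 0.36)^1
     = Y · 1.3600

Percentage change = ((1 + 0.36)^1 − 1) × 100% = 36.0%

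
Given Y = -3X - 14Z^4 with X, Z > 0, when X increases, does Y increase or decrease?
Y decreases

Taking the partial derivative:
∂Y/∂X = -3

∂Y/∂X = -3 < 0 (assuming positive values)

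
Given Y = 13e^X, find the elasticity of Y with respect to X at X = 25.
Elasticity = 25

Elasticity = (dY/dX) · (X/Y)

dY/dX = 13·e^X
At X = 25: dY/dX = 13·e^25, Y = 13·e^25

Elasticity = (13·e^25) · (25 / (13·e^25)) = 25

Interpretation: for a small percentage change in X, the percentage change in Y is approximately 25.00 times as large.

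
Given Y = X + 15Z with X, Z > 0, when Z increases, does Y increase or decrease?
Y increases

Taking the partial derivative:
∂Y/∂Z = 15

∂Y/∂Z = 15 > 0 (assuming positive values)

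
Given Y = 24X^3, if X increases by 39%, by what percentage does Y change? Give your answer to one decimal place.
168.6%

For Y = 24X^3:
If X → X(1 + 0.39)
Then Y → Y · (1 + 0.39)^3
     ≈ Y · 2.6856

Percentage change = ((1 + 0.39)^3 − 1) × 100% ≈ 168.6%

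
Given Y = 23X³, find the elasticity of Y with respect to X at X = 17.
Elasticity = 3

Elasticity = (dY/dX) · (X/Y)

dY/dX = 69·X²
At X = 17: dY/dX = 19941, Y = 112999

Elasticity = 19941 · (17 / 112999) = 3

Interpretation: for a small percentage change in X, the percentage change in Y is approximately 3.00 times as large.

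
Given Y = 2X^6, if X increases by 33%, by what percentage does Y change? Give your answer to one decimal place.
453.5%

For Y = 2X^6:
If X → X(1 + 0.33)
Then Y → Y · (1 + 0.33)^6
     ≈ Y · 5.5349

Percentage change = ((1 + 0.33)^6 − 1) × 100% ≈ 453.5%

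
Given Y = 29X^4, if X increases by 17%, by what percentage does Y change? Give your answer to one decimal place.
87.4%

For Y = 29X^4:
If X → X(1 + 0.17)
Then Y → Y · (1 + 0.17)^4
     ≈ Y · 1.8739

Percentage change = ((1 + 0.17)^4 − 1) × 100% ≈ 87.4%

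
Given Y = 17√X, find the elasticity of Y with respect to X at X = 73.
Elasticity = 1/2

Elasticity = (dY/dX) · (X/Y)

dY/dX = 17/(2·√X)
At X = 73: dY/dX = 17·√73/146, Y = 17·√73

Elasticity = (17·√73/146) · (73 / (17·√73)) = 1/2

Interpretation: for a small percentage change in X, the percentage change in Y is approximately 0.50 times as large.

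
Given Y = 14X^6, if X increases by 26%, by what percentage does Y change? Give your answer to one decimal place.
300.2%

For Y = 14X^6:
If X → X(1 + 0.26)
Then Y → Y · (1 + 0.26)^6
     ≈ Y · 4.0015

Percentage change = ((1 + 0.26)^6 − 1) × 100% ≈ 300.2%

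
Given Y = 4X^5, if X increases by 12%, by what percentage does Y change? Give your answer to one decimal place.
76.2%

For Y = 4X^5:
If X → X(1 + 0.12)
Then Y → Y · (1 + 0.12)^5
     ≈ Y · 1.7623

Percentage change = ((1 + 0.12)^5 − 1) × 100% ≈ 76.2%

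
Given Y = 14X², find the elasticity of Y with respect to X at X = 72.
Elasticity = 2

Elasticity = (dY/dX) · (X/Y)

dY/dX = 28·X
At X = 72: dY/dX = 2016, Y = 72576

Elasticity = 2016 · (72 / 72576) = 2

Interpretation: for a small percentage change in X, the percentage change in Y is approximately 2.00 times as large.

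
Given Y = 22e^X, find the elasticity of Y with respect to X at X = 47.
Elasticity = 47

Elasticity = (dY/dX) · (X/Y)

dY/dX = 22·e^X
At X = 47: dY/dX = 22·e^47, Y = 22·e^47

Elasticity = (22·e^47) · (47 / (22·e^47)) = 47

Interpretation: for a small percentage change in X, the percentage change in Y is approximately 47.00 times as large.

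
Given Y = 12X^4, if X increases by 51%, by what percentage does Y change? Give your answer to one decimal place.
419.9%

For Y = 12X^4:
If X → X(1 + 0.51)
Then Y → Y · (1 + 0.51)^4
     ≈ Y · 5.1989

Percentage change = ((1 + 0.51)^4 − 1) × 100% ≈ 419.9%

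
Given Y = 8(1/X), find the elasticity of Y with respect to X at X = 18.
Elasticity = -1

Elasticity = (dY/dX) · (X/Y)

dY/dX = -8/X²
At X = 18: dY/dX = -2/81, Y = 4/9

Elasticity = (-2/81) · (18 / (4/9)) = -1

Interpretation: for a small percentage change in X, the percentage change in Y is approximately -1.00 times as large.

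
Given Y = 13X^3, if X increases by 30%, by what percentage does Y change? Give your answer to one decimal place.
119.7%

For Y = 13X^3:
If X → X(1 + 0.3)
Then Y → Y · (1 + 0.3)^3
     = Y · 2.1970

Percentage change = ((1 + 0.3)^3 − 1) × 100% = 119.7%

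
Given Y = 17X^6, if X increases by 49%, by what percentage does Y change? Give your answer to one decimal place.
994.3%

For Y = 17X^6:
If X → X(1 + 0.49)
Then Y → Y · (1 + 0.49)^6
     ≈ Y · 10.9425

Percentage change = ((1 + 0.49)^6 − 1) × 100% ≈ 994.3%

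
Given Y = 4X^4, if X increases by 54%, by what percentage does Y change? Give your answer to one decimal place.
462.4%

For Y = 4X^4:
If X → X(1 + 0.54)
Then Y → Y · (1 + 0.54)^4
     ≈ Y · 5.6245

Percentage change = ((1 + 0.54)^4 − 1) × 100% ≈ 462.4%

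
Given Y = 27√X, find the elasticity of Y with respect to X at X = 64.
Elasticity = 1/2

Elasticity = (dY/dX) · (X/Y)

dY/dX = 27/(2·√X)
At X = 64: dY/dX = 27/16, Y = 216

Elasticity = (27/16) · (64 / 216) = 1/2

Interpretation: for a small percentage change in X, the percentage change in Y is approximately 0.50 times as large.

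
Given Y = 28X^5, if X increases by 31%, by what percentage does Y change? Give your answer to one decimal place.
285.8%

For Y = 28X^5:
If X → X(1 + 0.31)
Then Y → Y · (1 + 0.31)^5
     ≈ Y · 3.8579

Percentage change = ((1 + 0.31)^5 − 1) × 100% ≈ 285.8%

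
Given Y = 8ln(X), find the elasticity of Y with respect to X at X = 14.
Elasticity = 1/ln(14) ≈ 0.3789

Elasticity = (dY/dX) · (X/Y)

dY/dX = 8/X
At X = 14: dY/dX = 4/7, Y = 8·ln(14)

Elasticity = (4/7) · (14 / (8·ln(14))) = 1/ln(14) ≈ 0.3789

Interpretation: for a small percentage change in X, the percentage change in Y is approximately 0.38 times as large.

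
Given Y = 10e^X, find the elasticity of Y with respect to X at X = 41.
Elasticity = 41

Elasticity = (dY/dX) · (X/Y)

dY/dX = 10·e^X
At X = 41: dY/dX = 10·e^41, Y = 10·e^41

Elasticity = (10·e^41) · (41 / (10·e^41)) = 41

Interpretation: for a small percentage change in X, the percentage change in Y is approximately 41.00 times as large.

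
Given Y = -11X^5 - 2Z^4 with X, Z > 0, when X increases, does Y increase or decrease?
Y decreases

Taking the partial derivative:
∂Y/∂X = -55X^4

∂Y/∂X = -55X^4 < 0 (assuming positive values)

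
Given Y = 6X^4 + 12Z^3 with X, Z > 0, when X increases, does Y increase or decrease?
Y increases

Taking the partial derivative:
∂Y/∂X = 24X^3

∂Y/∂X = 24X^3 > 0 (assuming positive values)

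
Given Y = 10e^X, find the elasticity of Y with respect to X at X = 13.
Elasticity = 13

Elasticity = (dY/dX) · (X/Y)

dY/dX = 10·e^X
At X = 13: dY/dX = 10·e^13, Y = 10·e^13

Elasticity = (10·e^13) · (13 / (10·e^13)) = 13

Interpretation: for a small percentage change in X, the percentage change in Y is approximately 13.00 times as large.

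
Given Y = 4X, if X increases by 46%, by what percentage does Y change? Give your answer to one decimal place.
46.0%

For Y = 4X:
If X → X(1 + 0.46)
Then Y → Y · (1 + 0.46)^1
     = Y · 1.4600

Percentage change = ((1 + 0.46)^1 − 1) × 100% = 46.0%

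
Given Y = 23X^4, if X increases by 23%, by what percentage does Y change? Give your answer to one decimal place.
128.9%

For Y = 23X^4:
If X → X(1 + 0.23)
Then Y → Y · (1 + 0.23)^4
     ≈ Y · 2.2889

Percentage change = ((1 + 0.23)^4 − 1) × 100% ≈ 128.9%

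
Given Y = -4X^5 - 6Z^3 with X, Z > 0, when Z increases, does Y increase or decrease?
Y decreases

Taking the partial derivative:
∂Y/∂Z = -18Z^2

∂Y/∂Z = -18Z^2 < 0 (assuming positive values)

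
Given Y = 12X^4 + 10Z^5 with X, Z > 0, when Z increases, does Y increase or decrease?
Y increases

Taking the partial derivative:
∂Y/∂Z = 50Z^4

∂Y/∂Z = 50Z^4 > 0 (assuming positive values)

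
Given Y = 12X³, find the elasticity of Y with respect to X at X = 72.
Elasticity = 3

Elasticity = (dY/dX) · (X/Y)

dY/dX = 36·X²
At X = 72: dY/dX = 186624, Y = 4478976

Elasticity = 186624 · (72 / 4478976) = 3

Interpretation: for a small percentage change in X, the percentage change in Y is approximately 3.00 times as large.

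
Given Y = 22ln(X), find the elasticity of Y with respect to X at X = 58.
Elasticity = 1/ln(58) ≈ 0.2463

Elasticity = (dY/dX) · (X/Y)

dY/dX = 22/X
At X = 58: dY/dX = 11/29, Y = 22·ln(58)

Elasticity = (11/29) · (58 / (22·ln(58))) = 1/ln(58) ≈ 0.2463

Interpretation: for a small percentage change in X, the percentage change in Y is approximately 0.25 times as large.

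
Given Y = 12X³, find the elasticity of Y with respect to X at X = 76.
Elasticity = 3

Elasticity = (dY/dX) · (X/Y)

dY/dX = 36·X²
At X = 76: dY/dX = 207936, Y = 5267712

Elasticity = 207936 · (76 / 5267712) = 3

Interpretation: for a small percentage change in X, the percentage change in Y is approximately 3.00 times as large.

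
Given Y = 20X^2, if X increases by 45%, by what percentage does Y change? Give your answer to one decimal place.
110.3%

For Y = 20X^2:
If X → X(1 + 0.45)
Then Y → Y · (1 + 0.45)^2
     = Y · 2.1025

Percentage change = ((1 + 0.45)^2 − 1) × 100% ≈ 110.3%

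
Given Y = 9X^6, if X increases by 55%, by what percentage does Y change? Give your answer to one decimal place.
1286.7%

For Y = 9X^6:
If X → X(1 + 0.55)
Then Y → Y · (1 + 0.55)^6
     ≈ Y · 13.8672

Percentage change = ((1 + 0.55)^6 − 1) × 100% ≈ 1286.7%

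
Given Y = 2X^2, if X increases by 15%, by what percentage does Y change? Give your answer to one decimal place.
32.3%

For Y = 2X^2:
If X → X(1 + 0.15)
Then Y → Y · (1 + 0.15)^2
     = Y · 1.3225

Percentage change = ((1 + 0.15)^2 − 1) × 100% ≈ 32.3%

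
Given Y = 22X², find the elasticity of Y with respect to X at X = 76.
Elasticity = 2

Elasticity = (dY/dX) · (X/Y)

dY/dX = 44·X
At X = 76: dY/dX = 3344, Y = 127072

Elasticity = 3344 · (76 / 127072) = 2

Interpretation: for a small percentage change in X, the percentage change in Y is approximately 2.00 times as large.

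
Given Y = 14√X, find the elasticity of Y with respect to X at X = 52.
Elasticity = 1/2

Elasticity = (dY/dX) · (X/Y)

dY/dX = 7/√X
At X = 52: dY/dX = 7·√13/26, Y = 28·√13

Elasticity = (7·√13/26) · (52 / (28·√13)) = 1/2

Interpretation: for a small percentage change in X, the percentage change in Y is approximately 0.50 times as large.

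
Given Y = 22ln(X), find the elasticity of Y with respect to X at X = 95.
Elasticity = 1/ln(95) ≈ 0.2196

Elasticity = (dY/dX) · (X/Y)

dY/dX = 22/X
At X = 95: dY/dX = 22/95, Y = 22·ln(95)

Elasticity = (22/95) · (95 / (22·ln(95))) = 1/ln(95) ≈ 0.2196

Interpretation: for a small percentage change in X, the percentage change in Y is approximately 0.22 times as large.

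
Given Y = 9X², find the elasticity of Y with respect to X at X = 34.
Elasticity = 2

Elasticity = (dY/dX) · (X/Y)

dY/dX = 18·X
At X = 34: dY/dX = 612, Y = 10404

Elasticity = 612 · (34 / 10404) = 2

Interpretation: for a small percentage change in X, the percentage change in Y is approximately 2.00 times as large.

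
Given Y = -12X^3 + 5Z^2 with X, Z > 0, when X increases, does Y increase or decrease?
Y decreases

Taking the partial derivative:
∂Y/∂X = -36X^2

∂Y/∂X = -36X^2 < 0 (assuming positive values)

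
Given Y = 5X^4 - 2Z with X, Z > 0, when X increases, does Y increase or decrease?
Y increases

Taking the partial derivative:
∂Y/∂X = 20X^3

∂Y/∂X = 20X^3 > 0 (assuming positive values)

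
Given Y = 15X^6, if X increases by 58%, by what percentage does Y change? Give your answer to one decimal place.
1455.8%

For Y = 15X^6:
If X → X(1 + 0.58)
Then Y → Y · (1 + 0.58)^6
     ≈ Y · 15.5576

Percentage change = ((1 + 0.58)^6 − 1) × 100% ≈ 1455.8%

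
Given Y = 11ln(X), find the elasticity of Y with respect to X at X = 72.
Elasticity = 1/ln(72) ≈ 0.2338

Elasticity = (dY/dX) · (X/Y)

dY/dX = 11/X
At X = 72: dY/dX = 11/72, Y = 11·ln(72)

Elasticity = (11/72) · (72 / (11·ln(72))) = 1/ln(72) ≈ 0.2338

Interpretation: for a small percentage change in X, the percentage change in Y is approximately 0.23 times as large.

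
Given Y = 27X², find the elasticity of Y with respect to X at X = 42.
Elasticity = 2

Elasticity = (dY/dX) · (X/Y)

dY/dX = 54·X
At X = 42: dY/dX = 2268, Y = 47628

Elasticity = 2268 · (42 / 47628) = 2

Interpretation: for a small percentage change in X, the percentage change in Y is approximately 2.00 times as large.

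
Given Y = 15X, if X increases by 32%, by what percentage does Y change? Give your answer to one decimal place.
32.0%

For Y = 15X:
If X → X(1 + 0.32)
Then Y → Y · (1 + 0.32)^1
     = Y · 1.3200

Percentage change = ((1 + 0.32)^1 − 1) × 100% = 32.0%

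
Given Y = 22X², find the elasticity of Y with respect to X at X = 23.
Elasticity = 2

Elasticity = (dY/dX) · (X/Y)

dY/dX = 44·X
At X = 23: dY/dX = 1012, Y = 11638

Elasticity = 1012 · (23 / 11638) = 2

Interpretation: for a small percentage change in X, the percentage change in Y is approximately 2.00 times as large.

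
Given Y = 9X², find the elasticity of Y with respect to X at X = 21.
Elasticity = 2

Elasticity = (dY/dX) · (X/Y)

dY/dX = 18·X
At X = 21: dY/dX = 378, Y = 3969

Elasticity = 378 · (21 / 3969) = 2

Interpretation: for a small percentage change in X, the percentage change in Y is approximately 2.00 times as large.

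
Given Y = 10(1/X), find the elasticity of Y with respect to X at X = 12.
Elasticity = -1

Elasticity = (dY/dX) · (X/Y)

dY/dX = -10/X²
At X = 12: dY/dX = -5/72, Y = 5/6

Elasticity = (-5/72) · (12 / (5/6)) = -1

Interpretation: for a small percentage change in X, the percentage change in Y is approximately -1.00 times as large.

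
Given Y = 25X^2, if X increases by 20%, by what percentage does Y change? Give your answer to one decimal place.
44.0%

For Y = 25X^2:
If X → X(1 + 0.2)
Then Y → Y · (1 + 0.2)^2
     = Y · 1.4400

Percentage change = ((1 + 0.2)^2 − 1) × 100% = 44.0%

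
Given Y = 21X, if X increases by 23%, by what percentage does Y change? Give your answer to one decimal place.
23.0%

For Y = 21X:
If X → X(1 + 0.23)
Then Y → Y · (1 + 0.23)^1
     = Y · 1.2300

Percentage change = ((1 + 0.23)^1 − 1) × 100% = 23.0%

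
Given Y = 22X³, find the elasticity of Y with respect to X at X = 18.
Elasticity = 3

Elasticity = (dY/dX) · (X/Y)

dY/dX = 66·X²
At X = 18: dY/dX = 21384, Y = 128304

Elasticity = 21384 · (18 / 128304) = 3

Interpretation: for a small percentage change in X, the percentage change in Y is approximately 3.00 times as large.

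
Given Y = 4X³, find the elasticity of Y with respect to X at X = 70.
Elasticity = 3

Elasticity = (dY/dX) · (X/Y)

dY/dX = 12·X²
At X = 70: dY/dX = 58800, Y = 1372000

Elasticity = 58800 · (70 / 1372000) = 3

Interpretation: for a small percentage change in X, the percentage change in Y is approximately 3.00 times as large.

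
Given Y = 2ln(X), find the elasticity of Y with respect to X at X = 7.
Elasticity = 1/ln(7) ≈ 0.5139

Elasticity = (dY/dX) · (X/Y)

dY/dX = 2/X
At X = 7: dY/dX = 2/7, Y = 2·ln(7)

Elasticity = (2/7) · (7 / (2·ln(7))) = 1/ln(7) ≈ 0.5139

Interpretation: for a small percentage change in X, the percentage change in Y is approximately 0.51 times as large.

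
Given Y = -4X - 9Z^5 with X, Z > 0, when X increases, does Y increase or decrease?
Y decreases

Taking the partial derivative:
∂Y/∂X = -4

∂Y/∂X = -4 < 0 (assuming positive values)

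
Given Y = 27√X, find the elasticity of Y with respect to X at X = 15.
Elasticity = 1/2

Elasticity = (dY/dX) · (X/Y)

dY/dX = 27/(2·√X)
At X = 15: dY/dX = 9·√15/10, Y = 27·√15

Elasticity = (9·√15/10) · (15 / (27·√15)) = 1/2

Interpretation: for a small percentage change in X, the percentage change in Y is approximately 0.50 times as large.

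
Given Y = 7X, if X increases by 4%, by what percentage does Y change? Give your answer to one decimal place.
4.0%

For Y = 7X:
If X → X(1 + 0.04)
Then Y → Y · (1 + 0.04)^1
     = Y · 1.0400

Percentage change = ((1 + 0.04)^1 − 1) × 100% = 4.0%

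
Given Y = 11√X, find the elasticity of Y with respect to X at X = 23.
Elasticity = 1/2

Elasticity = (dY/dX) · (X/Y)

dY/dX = 11/(2·√X)
At X = 23: dY/dX = 11·√23/46, Y = 11·√23

Elasticity = (11·√23/46) · (23 / (11·√23)) = 1/2

Interpretation: for a small percentage change in X, the percentage change in Y is approximately 0.50 times as large.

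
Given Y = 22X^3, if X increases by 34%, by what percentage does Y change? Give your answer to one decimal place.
140.6%

For Y = 22X^3:
If X → X(1 + 0.34)
Then Y → Y · (1 + 0.34)^3
     ≈ Y · 2.4061

Percentage change = ((1 + 0.34)^3 − 1) × 100% ≈ 140.6%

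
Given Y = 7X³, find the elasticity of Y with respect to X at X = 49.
Elasticity = 3

Elasticity = (dY/dX) · (X/Y)

dY/dX = 21·X²
At X = 49: dY/dX = 50421, Y = 823543

Elasticity = 50421 · (49 / 823543) = 3

Interpretation: for a small percentage change in X, the percentage change in Y is approximately 3.00 times as large.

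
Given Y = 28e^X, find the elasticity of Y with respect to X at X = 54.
Elasticity = 54

Elasticity = (dY/dX) · (X/Y)

dY/dX = 28·e^X
At X = 54: dY/dX = 28·e^54, Y = 28·e^54

Elasticity = (28·e^54) · (54 / (28·e^54)) = 54

Interpretation: for a small percentage change in X, the percentage change in Y is approximately 54.00 times as large.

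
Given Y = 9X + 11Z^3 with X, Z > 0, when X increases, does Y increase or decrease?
Y increases

Taking the partial derivative:
∂Y/∂X = 9

∂Y/∂X = 9 > 0 (assuming positive values)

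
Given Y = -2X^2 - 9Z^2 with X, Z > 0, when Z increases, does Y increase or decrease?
Y decreases

Taking the partial derivative:
∂Y/∂Z = -18Z

∂Y/∂Z = -18Z < 0 (assuming positive values)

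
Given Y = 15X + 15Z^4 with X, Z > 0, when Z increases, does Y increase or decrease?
Y increases

Taking the partial derivative:
∂Y/∂Z = 60Z^3

∂Y/∂Z = 60Z^3 > 0 (assuming positive values)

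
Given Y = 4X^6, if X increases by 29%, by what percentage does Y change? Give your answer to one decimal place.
360.8%

For Y = 4X^6:
If X → X(1 + 0.29)
Then Y → Y · (1 + 0.29)^6
     ≈ Y · 4.6083

Percentage change = ((1 + 0.29)^6 − 1) × 100% ≈ 360.8%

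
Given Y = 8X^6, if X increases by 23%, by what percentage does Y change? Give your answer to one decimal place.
246.3%

For Y = 8X^6:
If X → X(1 + 0.23)
Then Y → Y · (1 + 0.23)^6
     ≈ Y · 3.4628

Percentage change = ((1 + 0.23)^6 − 1) × 100% ≈ 246.3%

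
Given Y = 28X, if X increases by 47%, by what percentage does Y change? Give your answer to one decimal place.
47.0%

For Y = 28X:
If X → X(1 + 0.47)
Then Y → Y · (1 + 0.47)^1
     = Y · 1.4700

Percentage change = ((1 + 0.47)^1 − 1) × 100% = 47.0%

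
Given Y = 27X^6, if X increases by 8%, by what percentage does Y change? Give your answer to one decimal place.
58.7%

For Y = 27X^6:
If X → X(1 + 0.08)
Then Y → Y · (1 + 0.08)^6
     ≈ Y · 1.5869

Percentage change = ((1 + 0.08)^6 − 1) × 100% ≈ 58.7%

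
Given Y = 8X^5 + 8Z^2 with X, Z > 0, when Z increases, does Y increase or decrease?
Y increases

Taking the partial derivative:
∂Y/∂Z = 16Z

∂Y/∂Z = 16Z > 0 (assuming positive values)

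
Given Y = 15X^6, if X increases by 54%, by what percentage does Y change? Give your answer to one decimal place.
1233.9%

For Y = 15X^6:
If X → X(1 + 0.54)
Then Y → Y · (1 + 0.54)^6
     ≈ Y · 13.3390

Percentage change = ((1 + 0.54)^6 − 1) × 100% ≈ 1233.9%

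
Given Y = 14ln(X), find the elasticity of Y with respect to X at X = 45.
Elasticity = 1/ln(45) ≈ 0.2627

Elasticity = (dY/dX) · (X/Y)

dY/dX = 14/X
At X = 45: dY/dX = 14/45, Y = 14·ln(45)

Elasticity = (14/45) · (45 / (14·ln(45))) = 1/ln(45) ≈ 0.2627

Interpretation: for a small percentage change in X, the percentage change in Y is approximately 0.26 times as large.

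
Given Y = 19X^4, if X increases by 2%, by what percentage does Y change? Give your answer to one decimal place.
8.2%

For Y = 19X^4:
If X → X(1 + 0.02)
Then Y → Y · (1 + 0.02)^4
     ≈ Y · 1.0824

Percentage change = ((1 + 0.02)^4 − 1) × 100% ≈ 8.2%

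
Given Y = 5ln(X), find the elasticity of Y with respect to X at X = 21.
Elasticity = 1/ln(21) ≈ 0.3285

Elasticity = (dY/dX) · (X/Y)

dY/dX = 5/X
At X = 21: dY/dX = 5/21, Y = 5·ln(21)

Elasticity = (5/21) · (21 / (5·ln(21))) = 1/ln(21) ≈ 0.3285

Interpretation: for a small percentage change in X, the percentage change in Y is approximately 0.33 times as large.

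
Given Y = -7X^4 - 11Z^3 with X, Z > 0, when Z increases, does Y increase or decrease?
Y decreases

Taking the partial derivative:
∂Y/∂Z = -33Z^2

∂Y/∂Z = -33Z^2 < 0 (assuming positive values)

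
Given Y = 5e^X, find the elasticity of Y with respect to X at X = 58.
Elasticity = 58

Elasticity = (dY/dX) · (X/Y)

dY/dX = 5·e^X
At X = 58: dY/dX = 5·e^58, Y = 5·e^58

Elasticity = (5·e^58) · (58 / (5·e^58)) = 58

Interpretation: for a small percentage change in X, the percentage change in Y is approximately 58.00 times as large.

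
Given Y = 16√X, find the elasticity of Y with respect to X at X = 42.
Elasticity = 1/2

Elasticity = (dY/dX) · (X/Y)

dY/dX = 8/√X
At X = 42: dY/dX = 4·√42/21, Y = 16·√42

Elasticity = (4·√42/21) · (42 / (16·√42)) = 1/2

Interpretation: for a small percentage change in X, the percentage change in Y is approximately 0.50 times as large.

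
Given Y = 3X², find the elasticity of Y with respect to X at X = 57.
Elasticity = 2

Elasticity = (dY/dX) · (X/Y)

dY/dX = 6·X
At X = 57: dY/dX = 342, Y = 9747

Elasticity = 342 · (57 / 9747) = 2

Interpretation: for a small percentage change in X, the percentage change in Y is approximately 2.00 times as large.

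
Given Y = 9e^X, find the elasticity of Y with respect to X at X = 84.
Elasticity = 84

Elasticity = (dY/dX) · (X/Y)

dY/dX = 9·e^X
At X = 84: dY/dX = 9·e^84, Y = 9·e^84

Elasticity = (9·e^84) · (84 / (9·e^84)) = 84

Interpretation: for a small percentage change in X, the percentage change in Y is approximately 84.00 times as large.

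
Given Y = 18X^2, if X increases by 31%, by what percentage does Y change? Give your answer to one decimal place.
71.6%

For Y = 18X^2:
If X → X(1 + 0.31)
Then Y → Y · (1 + 0.31)^2
     = Y · 1.7161

Percentage change = ((1 + 0.31)^2 − 1) × 100% ≈ 71.6%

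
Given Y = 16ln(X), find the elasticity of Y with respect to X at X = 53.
Elasticity = 1/ln(53) ≈ 0.2519

Elasticity = (dY/dX) · (X/Y)

dY/dX = 16/X
At X = 53: dY/dX = 16/53, Y = 16·ln(53)

Elasticity = (16/53) · (53 / (16·ln(53))) = 1/ln(53) ≈ 0.2519

Interpretation: for a small percentage change in X, the percentage change in Y is approximately 0.25 times as large.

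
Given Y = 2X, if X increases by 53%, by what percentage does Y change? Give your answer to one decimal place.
53.0%

For Y = 2X:
If X → X(1 + 0.53)
Then Y → Y · (1 + 0.53)^1
     = Y · 1.5300

Percentage change = ((1 + 0.53)^1 − 1) × 100% = 53.0%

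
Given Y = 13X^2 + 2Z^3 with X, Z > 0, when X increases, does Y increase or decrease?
Y increases

Taking the partial derivative:
∂Y/∂X = 26X

∂Y/∂X = 26X > 0 (assuming positive values)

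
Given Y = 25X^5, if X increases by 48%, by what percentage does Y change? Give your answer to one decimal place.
610.1%

For Y = 25X^5:
If X → X(1 + 0.48)
Then Y → Y · (1 + 0.48)^5
     ≈ Y · 7.1008

Percentage change = ((1 + 0.48)^5 − 1) × 100% ≈ 610.1%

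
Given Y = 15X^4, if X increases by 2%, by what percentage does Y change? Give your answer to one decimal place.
8.2%

For Y = 15X^4:
If X → X(1 + 0.02)
Then Y → Y · (1 + 0.02)^4
     ≈ Y · 1.0824

Percentage change = ((1 + 0.02)^4 − 1) × 100% ≈ 8.2%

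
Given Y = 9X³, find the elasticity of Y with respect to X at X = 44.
Elasticity = 3

Elasticity = (dY/dX) · (X/Y)

dY/dX = 27·X²
At X = 44: dY/dX = 52272, Y = 766656

Elasticity = 52272 · (44 / 766656) = 3

Interpretation: for a small percentage change in X, the percentage change in Y is approximately 3.00 times as large.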